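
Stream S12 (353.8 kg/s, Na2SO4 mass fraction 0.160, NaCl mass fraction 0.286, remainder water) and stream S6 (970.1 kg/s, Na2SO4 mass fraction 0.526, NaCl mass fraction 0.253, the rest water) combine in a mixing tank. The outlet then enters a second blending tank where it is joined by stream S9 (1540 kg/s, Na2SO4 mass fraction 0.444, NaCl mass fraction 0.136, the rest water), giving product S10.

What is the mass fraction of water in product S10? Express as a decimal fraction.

Overall, product flow = 2863.9 kg/s.
water in = 353.8×0.554 + 970.1×0.221 + 1540×0.420 = 1057.2 kg/s.
water fraction in S10 = 0.369.

0.369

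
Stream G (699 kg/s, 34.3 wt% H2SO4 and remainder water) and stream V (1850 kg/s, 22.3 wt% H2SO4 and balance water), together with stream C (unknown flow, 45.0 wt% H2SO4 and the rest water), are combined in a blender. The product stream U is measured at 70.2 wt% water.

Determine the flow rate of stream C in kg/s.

705.9 kg/s

Let C be the unknown flow. Total out = 2549 + C.
water balance: 1896.7 + 0.550·C = 0.702·(2549 + C)
(0.550 − 0.702)·C = 0.702×2549 − 1896.7 = -107.3
C = -107.3 / -0.152 = 705.89 kg/s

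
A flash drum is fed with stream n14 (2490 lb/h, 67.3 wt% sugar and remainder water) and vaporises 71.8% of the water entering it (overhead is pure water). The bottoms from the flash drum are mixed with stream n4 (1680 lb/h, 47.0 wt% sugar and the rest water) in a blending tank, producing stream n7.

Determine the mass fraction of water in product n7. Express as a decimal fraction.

0.312

Vapour removed = 0.718×0.327×2490 = 584.62 lb/h; concentrate = 1905.4 lb/h.
water reaching the mixer = 229.61 (from concentrate) + 1680×0.530 = 1120 lb/h.
Product flow = 1905.4 + 1680 = 3585.4 lb/h; water fraction = 0.312.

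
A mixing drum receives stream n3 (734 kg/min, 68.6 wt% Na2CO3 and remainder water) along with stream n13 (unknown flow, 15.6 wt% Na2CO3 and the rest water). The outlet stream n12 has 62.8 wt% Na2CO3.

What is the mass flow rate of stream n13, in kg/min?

90.19 kg/min

Let n13 be the unknown flow. Total out = 734 + n13.
Na2CO3 balance: 503.52 + 0.156·n13 = 0.628·(734 + n13)
(0.156 − 0.628)·n13 = 0.628×734 − 503.52 = -42.572
n13 = -42.572 / -0.472 = 90.195 kg/min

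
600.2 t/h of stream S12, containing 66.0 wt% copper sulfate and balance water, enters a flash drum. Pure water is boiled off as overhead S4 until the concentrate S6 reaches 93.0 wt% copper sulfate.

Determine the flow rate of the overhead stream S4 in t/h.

174.3 t/h

copper sulfate is conserved: 600.2×0.660 = 396.13 t/h all reports to the concentrate.
Concentrate = 396.13/(target fraction) = 425.95 t/h.
Overhead = 600.2 − 425.95 = 174.25 t/h.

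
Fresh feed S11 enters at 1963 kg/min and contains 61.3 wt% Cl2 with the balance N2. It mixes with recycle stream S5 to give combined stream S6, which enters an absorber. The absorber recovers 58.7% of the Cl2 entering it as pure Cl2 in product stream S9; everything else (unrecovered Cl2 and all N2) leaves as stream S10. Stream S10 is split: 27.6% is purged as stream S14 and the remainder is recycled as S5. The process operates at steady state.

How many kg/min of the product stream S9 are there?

1008 kg/min

Cl2 in S6: m_A = 1963×0.613 + (1−0.276)·(1−0.587)·m_A, so m_A = 1203.3/0.7010 = 1716.6 kg/min.
Product S9 = 0.587×1716.6 = 1007.6 kg/min.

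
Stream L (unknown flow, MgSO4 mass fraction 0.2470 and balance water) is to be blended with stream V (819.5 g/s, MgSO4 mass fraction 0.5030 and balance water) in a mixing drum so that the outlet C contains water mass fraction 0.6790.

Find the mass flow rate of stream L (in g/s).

2016 g/s

Let L be the unknown flow. Total out = 819.5 + L.
water balance: 407.29 + 0.753·L = 0.679·(819.5 + L)
(0.753 − 0.679)·L = 0.679×819.5 − 407.29 = 149.15
L = 149.15 / 0.074 = 2015.5 g/s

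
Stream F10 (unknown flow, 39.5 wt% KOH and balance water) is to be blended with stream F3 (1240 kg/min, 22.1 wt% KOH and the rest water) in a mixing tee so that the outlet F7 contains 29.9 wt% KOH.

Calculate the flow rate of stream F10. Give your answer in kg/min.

1007 kg/min

Let F10 be the unknown flow. Total out = 1240 + F10.
KOH balance: 274.04 + 0.395·F10 = 0.299·(1240 + F10)
(0.395 − 0.299)·F10 = 0.299×1240 − 274.04 = 96.72
F10 = 96.72 / 0.096 = 1007.5 kg/min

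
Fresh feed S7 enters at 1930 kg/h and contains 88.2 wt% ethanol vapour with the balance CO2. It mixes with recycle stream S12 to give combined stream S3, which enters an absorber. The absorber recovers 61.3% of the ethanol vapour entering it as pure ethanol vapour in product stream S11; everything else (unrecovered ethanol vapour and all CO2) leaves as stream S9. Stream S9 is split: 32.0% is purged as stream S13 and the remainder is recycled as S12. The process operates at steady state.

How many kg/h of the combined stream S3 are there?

CO2 enters only via S7 and leaves only via the purge: 1930×0.118 = 0.320×(CO2 in S9), and the absorber passes all CO2, so CO2 in S3 = CO2 in S9 = 711.69 kg/h.
ethanol vapour in S3: m_A = 1930×0.882 + (1−0.320)·(1−0.613)·m_A, so m_A = 1702.3/0.7368 = 2310.2 kg/h.
S3 = 2310.2 + 711.69 = 3021.9 kg/h.

3022 kg/h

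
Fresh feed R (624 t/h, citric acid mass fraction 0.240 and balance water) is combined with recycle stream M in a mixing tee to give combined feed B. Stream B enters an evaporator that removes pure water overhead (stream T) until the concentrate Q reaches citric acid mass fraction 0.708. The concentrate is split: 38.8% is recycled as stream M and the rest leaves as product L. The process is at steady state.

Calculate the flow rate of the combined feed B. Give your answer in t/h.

758.1 t/h

Overall citric acid balance (none leaves overhead): citric acid in fresh feed = citric acid in product, i.e. 624×0.240 = (1−0.388)·Q·0.708.
Q = 149.76/(0.708×0.612) = 345.63 t/h.
Recycle M = 0.388×345.63 = 134.1 t/h.
Combined feed B = 624 + 134.1 = 758.1 t/h.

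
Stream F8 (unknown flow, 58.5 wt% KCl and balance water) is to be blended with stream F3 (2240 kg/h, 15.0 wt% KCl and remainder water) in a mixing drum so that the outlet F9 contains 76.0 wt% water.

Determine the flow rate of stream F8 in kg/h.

584.3 kg/h

Let F8 be the unknown flow. Total out = 2240 + F8.
water balance: 1904 + 0.415·F8 = 0.760·(2240 + F8)
(0.415 − 0.760)·F8 = 0.760×2240 − 1904 = -201.6
F8 = -201.6 / -0.345 = 584.35 kg/h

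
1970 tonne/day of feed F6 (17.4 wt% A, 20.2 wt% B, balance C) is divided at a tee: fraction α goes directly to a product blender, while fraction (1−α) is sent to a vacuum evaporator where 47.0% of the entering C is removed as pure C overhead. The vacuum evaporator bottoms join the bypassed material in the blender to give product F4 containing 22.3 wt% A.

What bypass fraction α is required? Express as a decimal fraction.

All 1970×0.174 = 342.78 tonne/day of A reaches F4, so F4 = 342.78/0.223 = 1537.1 tonne/day and vapour = 432.87 tonne/day.
The evaporator receives (1−α)·1970 of feed at 0.624 C and removes 0.470 of that C:
0.470×0.624×(1−α)×1970 = 432.87
(1−α) = 432.87/577.76 = 0.7492;  α = 0.2508.

0.251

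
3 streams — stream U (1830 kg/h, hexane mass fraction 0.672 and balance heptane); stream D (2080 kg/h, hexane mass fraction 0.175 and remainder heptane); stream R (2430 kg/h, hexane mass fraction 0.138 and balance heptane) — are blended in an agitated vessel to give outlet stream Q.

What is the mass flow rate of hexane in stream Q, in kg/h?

hexane out = hexane in = 1830×0.672 + 2080×0.175 + 2430×0.138 = 1929.1 kg/h.

1929 kg/h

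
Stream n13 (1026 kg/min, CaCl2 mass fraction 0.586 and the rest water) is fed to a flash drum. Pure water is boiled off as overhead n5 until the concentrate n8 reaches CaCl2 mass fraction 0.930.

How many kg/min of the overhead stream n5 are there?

379.5 kg/min

CaCl2 is conserved: 1026×0.586 = 601.24 kg/min all reports to the concentrate.
Concentrate = 601.24/(target fraction) = 646.49 kg/min.
Overhead = 1026 − 646.49 = 379.51 kg/min.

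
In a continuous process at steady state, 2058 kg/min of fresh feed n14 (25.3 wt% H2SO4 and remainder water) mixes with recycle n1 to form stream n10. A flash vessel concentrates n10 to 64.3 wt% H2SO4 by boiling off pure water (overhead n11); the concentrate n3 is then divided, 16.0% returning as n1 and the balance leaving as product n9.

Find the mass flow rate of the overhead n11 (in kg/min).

Overall H2SO4 balance (none leaves overhead): H2SO4 in fresh feed = H2SO4 in product, i.e. 2058×0.253 = (1−0.160)·n3·0.643.
n3 = 520.67/(0.643×0.840) = 964 kg/min.
Recycle n1 = 0.160×964 = 154.24 kg/min.
Combined feed n10 = 2058 + 154.24 = 2212.2 kg/min.
Overhead n11 = n10 − n3 = 2212.2 − 964 = 1248.2 kg/min.

1248 kg/min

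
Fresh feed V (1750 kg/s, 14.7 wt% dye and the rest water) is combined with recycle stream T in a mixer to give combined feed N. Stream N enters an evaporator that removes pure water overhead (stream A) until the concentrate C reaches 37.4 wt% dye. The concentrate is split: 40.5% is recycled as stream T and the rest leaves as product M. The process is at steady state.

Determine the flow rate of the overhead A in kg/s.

Overall dye balance (none leaves overhead): dye in fresh feed = dye in product, i.e. 1750×0.147 = (1−0.405)·C·0.374.
C = 257.25/(0.374×0.595) = 1156 kg/s.
Recycle T = 0.405×1156 = 468.19 kg/s.
Combined feed N = 1750 + 468.19 = 2218.2 kg/s.
Overhead A = N − C = 2218.2 − 1156 = 1062.2 kg/s.

1062 kg/s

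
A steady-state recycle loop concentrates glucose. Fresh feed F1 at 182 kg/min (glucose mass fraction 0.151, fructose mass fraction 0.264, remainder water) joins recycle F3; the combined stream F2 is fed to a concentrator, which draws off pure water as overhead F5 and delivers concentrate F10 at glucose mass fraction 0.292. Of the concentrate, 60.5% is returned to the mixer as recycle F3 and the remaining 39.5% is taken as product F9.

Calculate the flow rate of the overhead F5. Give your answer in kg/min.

87.88 kg/min

Overall glucose balance (none leaves overhead): glucose in fresh feed = glucose in product, i.e. 182×0.151 = (1−0.605)·F10·0.292.
F10 = 27.482/(0.292×0.395) = 238.27 kg/min.
Recycle F3 = 0.605×238.27 = 144.15 kg/min.
Combined feed F2 = 182 + 144.15 = 326.15 kg/min.
Overhead F5 = F2 − F10 = 326.15 − 238.27 = 87.884 kg/min.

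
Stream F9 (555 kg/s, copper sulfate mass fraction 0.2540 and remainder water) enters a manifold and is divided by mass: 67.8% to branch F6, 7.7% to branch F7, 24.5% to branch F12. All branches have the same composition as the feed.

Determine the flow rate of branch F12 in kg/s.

136 kg/s

Branch F12 flow = 0.245×555 = 135.97 kg/s.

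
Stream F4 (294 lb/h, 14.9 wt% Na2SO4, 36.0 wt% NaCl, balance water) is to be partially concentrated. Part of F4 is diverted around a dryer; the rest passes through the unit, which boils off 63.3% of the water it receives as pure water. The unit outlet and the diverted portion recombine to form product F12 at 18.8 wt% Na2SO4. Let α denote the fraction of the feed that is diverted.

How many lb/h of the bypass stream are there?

97.77 lb/h

All 294×0.149 = 43.806 lb/h of Na2SO4 reaches F12, so F12 = 43.806/0.188 = 233.01 lb/h and vapour = 60.989 lb/h.
The evaporator receives (1−α)·294 of feed at 0.491 water and removes 0.633 of that water:
0.633×0.491×(1−α)×294 = 60.989
(1−α) = 60.989/91.376 = 0.6675;  α = 0.3325.
Bypass flow = 0.3325×294 = 97.768 lb/h.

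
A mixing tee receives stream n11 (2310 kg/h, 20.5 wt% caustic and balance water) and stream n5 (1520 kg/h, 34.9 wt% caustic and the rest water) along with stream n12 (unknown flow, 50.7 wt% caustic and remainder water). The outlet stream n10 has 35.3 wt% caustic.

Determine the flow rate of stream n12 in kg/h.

2259 kg/h

Let n12 be the unknown flow. Total out = 3830 + n12.
caustic balance: 1004 + 0.507·n12 = 0.353·(3830 + n12)
(0.507 − 0.353)·n12 = 0.353×3830 − 1004 = 347.96
n12 = 347.96 / 0.154 = 2259.5 kg/h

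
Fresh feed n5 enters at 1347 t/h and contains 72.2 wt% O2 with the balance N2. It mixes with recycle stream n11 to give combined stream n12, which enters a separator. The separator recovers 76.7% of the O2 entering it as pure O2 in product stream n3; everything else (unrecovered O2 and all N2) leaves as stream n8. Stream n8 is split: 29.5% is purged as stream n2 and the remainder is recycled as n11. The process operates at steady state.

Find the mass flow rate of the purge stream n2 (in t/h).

454.5 t/h

N2 enters only via n5 and leaves only via the purge: 1347×0.278 = 0.295×(N2 in n8), and the separator passes all N2, so N2 in n12 = N2 in n8 = 1269.4 t/h.
O2 in n12: m_A = 1347×0.722 + (1−0.295)·(1−0.767)·m_A, so m_A = 972.53/0.8357 = 1163.7 t/h.
n8 = (1−0.767)×1163.7 + 1269.4 = 1540.5 t/h.
Purge n2 = 0.295×1540.5 = 454.45 t/h.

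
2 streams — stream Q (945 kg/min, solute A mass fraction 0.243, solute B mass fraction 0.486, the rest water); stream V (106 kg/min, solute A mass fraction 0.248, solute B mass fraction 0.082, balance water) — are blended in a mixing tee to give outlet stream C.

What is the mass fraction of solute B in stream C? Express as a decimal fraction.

0.445

Total flow out = 945 + 106 = 1051 kg/min.
solute B in = 945×0.486 + 106×0.082 = 467.96 kg/min.
solute B mass fraction in C = 467.96/1051 = 0.445.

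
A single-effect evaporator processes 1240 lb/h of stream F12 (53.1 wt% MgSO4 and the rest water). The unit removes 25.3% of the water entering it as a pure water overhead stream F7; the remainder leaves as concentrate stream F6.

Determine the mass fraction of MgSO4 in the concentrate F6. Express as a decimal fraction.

0.6025

MgSO4 is not removed: 1240×0.531 = 658.44 lb/h of MgSO4 enters F6.
water entering = 1240×0.469 = 581.56 lb/h; overhead removed = 0.253×581.56 = 147.13 lb/h.
Concentrate = 1240 − 147.13 = 1092.9 lb/h.
Mass fraction = 658.44/1092.9 = 0.6025.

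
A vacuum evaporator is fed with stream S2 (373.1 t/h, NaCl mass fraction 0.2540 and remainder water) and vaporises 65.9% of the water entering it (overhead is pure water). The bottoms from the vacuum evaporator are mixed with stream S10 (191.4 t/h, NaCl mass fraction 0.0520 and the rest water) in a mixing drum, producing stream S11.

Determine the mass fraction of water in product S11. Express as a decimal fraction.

0.7252

Vapour removed = 0.659×0.746×373.1 = 183.42 t/h; concentrate = 189.68 t/h.
water reaching the mixer = 94.911 (from concentrate) + 191.4×0.948 = 276.36 t/h.
Product flow = 189.68 + 191.4 = 381.08 t/h; water fraction = 0.7252.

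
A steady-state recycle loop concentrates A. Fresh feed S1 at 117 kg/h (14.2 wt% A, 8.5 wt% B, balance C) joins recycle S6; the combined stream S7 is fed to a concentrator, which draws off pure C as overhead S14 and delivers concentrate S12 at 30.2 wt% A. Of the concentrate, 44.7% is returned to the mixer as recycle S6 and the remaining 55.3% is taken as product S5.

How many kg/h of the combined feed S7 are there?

Overall A balance (none leaves overhead): A in fresh feed = A in product, i.e. 117×0.142 = (1−0.447)·S12·0.302.
S12 = 16.614/(0.302×0.553) = 99.481 kg/h.
Recycle S6 = 0.447×99.481 = 44.468 kg/h.
Combined feed S7 = 117 + 44.468 = 161.47 kg/h.

161.5 kg/h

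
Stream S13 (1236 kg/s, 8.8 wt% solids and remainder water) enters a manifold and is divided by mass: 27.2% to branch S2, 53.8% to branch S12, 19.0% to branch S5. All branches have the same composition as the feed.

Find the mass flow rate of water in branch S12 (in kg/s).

Branch S12 total = 0.538×1236 = 664.97 kg/s.
water in S12 = 0.912×664.97 = 606.45 kg/s.

606.5 kg/s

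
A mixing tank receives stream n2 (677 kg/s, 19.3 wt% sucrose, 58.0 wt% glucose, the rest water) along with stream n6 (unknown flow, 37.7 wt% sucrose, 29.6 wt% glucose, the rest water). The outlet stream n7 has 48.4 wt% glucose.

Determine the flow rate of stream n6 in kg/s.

Let n6 be the unknown flow. Total out = 677 + n6.
glucose balance: 392.66 + 0.296·n6 = 0.484·(677 + n6)
(0.296 − 0.484)·n6 = 0.484×677 − 392.66 = -64.992
n6 = -64.992 / -0.188 = 345.7 kg/s

345.7 kg/s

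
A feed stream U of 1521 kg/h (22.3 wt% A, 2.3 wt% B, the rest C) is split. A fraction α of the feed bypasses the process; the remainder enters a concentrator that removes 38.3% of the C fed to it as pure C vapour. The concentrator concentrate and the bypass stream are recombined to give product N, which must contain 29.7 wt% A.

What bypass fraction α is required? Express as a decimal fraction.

All 1521×0.223 = 339.18 kg/h of A reaches N, so N = 339.18/0.297 = 1142 kg/h and vapour = 378.97 kg/h.
The evaporator receives (1−α)·1521 of feed at 0.754 C and removes 0.383 of that C:
0.383×0.754×(1−α)×1521 = 378.97
(1−α) = 378.97/439.24 = 0.8628;  α = 0.1372.

0.137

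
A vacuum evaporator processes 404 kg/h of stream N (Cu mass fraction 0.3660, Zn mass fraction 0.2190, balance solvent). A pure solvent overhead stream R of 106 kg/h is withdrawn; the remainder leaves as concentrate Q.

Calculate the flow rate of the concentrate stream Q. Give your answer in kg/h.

Concentrate = 404 − 106 = 298 kg/h.

298 kg/h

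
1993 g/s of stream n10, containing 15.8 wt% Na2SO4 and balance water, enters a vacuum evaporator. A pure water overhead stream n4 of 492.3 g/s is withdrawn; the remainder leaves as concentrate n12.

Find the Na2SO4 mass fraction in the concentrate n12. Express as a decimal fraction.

Na2SO4 is not removed: 1993×0.158 = 314.89 g/s of Na2SO4 enters n12.
Concentrate = 1993 − 492.3 = 1500.7 g/s.
Mass fraction = 314.89/1500.7 = 0.210.

0.210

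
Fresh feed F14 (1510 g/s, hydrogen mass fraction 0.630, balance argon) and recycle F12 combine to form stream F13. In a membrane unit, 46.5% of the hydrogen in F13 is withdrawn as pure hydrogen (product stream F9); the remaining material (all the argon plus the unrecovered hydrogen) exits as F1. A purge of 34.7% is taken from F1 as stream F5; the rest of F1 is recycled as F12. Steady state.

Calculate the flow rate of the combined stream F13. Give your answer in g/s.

3072 g/s

argon enters only via F14 and leaves only via the purge: 1510×0.370 = 0.347×(argon in F1), and the membrane unit passes all argon, so argon in F13 = argon in F1 = 1610.1 g/s.
hydrogen in F13: m_A = 1510×0.630 + (1−0.347)·(1−0.465)·m_A, so m_A = 951.3/0.6506 = 1462.1 g/s.
F13 = 1462.1 + 1610.1 = 3072.2 g/s.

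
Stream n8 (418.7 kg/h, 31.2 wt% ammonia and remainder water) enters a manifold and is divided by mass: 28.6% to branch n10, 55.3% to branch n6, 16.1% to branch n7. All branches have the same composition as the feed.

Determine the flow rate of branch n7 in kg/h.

67.41 kg/h

Branch n7 flow = 0.161×418.7 = 67.411 kg/h.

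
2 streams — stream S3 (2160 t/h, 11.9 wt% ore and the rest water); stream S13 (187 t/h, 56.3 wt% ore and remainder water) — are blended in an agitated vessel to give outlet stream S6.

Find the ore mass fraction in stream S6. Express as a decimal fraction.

0.1544

Total flow out = 2160 + 187 = 2347 t/h.
ore in = 2160×0.119 + 187×0.563 = 362.32 t/h.
ore mass fraction in S6 = 362.32/2347 = 0.1544.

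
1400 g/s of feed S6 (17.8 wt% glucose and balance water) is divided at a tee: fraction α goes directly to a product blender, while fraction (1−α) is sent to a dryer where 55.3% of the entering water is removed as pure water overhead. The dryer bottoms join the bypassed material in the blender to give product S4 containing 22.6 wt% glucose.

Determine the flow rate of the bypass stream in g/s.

All 1400×0.178 = 249.2 g/s of glucose reaches S4, so S4 = 249.2/0.226 = 1102.7 g/s and vapour = 297.35 g/s.
The evaporator receives (1−α)·1400 of feed at 0.822 water and removes 0.553 of that water:
0.553×0.822×(1−α)×1400 = 297.35
(1−α) = 297.35/636.39 = 0.4672;  α = 0.5328.
Bypass flow = 0.5328×1400 = 745.87 g/s.

745.9 g/s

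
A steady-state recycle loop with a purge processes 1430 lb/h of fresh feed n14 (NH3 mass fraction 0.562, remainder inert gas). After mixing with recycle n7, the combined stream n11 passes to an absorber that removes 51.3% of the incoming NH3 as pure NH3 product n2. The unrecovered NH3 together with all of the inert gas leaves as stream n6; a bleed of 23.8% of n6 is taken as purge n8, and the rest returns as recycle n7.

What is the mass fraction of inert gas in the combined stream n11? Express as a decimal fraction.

inert gas enters only via n14 and leaves only via the purge: 1430×0.438 = 0.238×(inert gas in n6), and the absorber passes all inert gas, so inert gas in n11 = inert gas in n6 = 2631.7 lb/h.
NH3 in n11: m_A = 1430×0.562 + (1−0.238)·(1−0.513)·m_A, so m_A = 803.66/0.6289 = 1277.9 lb/h.
n11 = 1277.9 + 2631.7 = 3909.6 lb/h.
inert gas fraction in n11 = 2631.7/3909.6 = 0.673.

0.673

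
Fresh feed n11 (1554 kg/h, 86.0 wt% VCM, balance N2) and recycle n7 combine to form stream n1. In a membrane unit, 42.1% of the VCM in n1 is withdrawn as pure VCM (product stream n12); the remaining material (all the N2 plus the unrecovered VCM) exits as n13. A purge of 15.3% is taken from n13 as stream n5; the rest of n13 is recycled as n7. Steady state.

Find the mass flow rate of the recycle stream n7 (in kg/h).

N2 enters only via n11 and leaves only via the purge: 1554×0.140 = 0.153×(N2 in n13), and the membrane unit passes all N2, so N2 in n1 = N2 in n13 = 1422 kg/h.
VCM in n1: m_A = 1554×0.860 + (1−0.153)·(1−0.421)·m_A, so m_A = 1336.4/0.5096 = 2622.6 kg/h.
n13 = (1−0.421)×2622.6 + 1422 = 2940.4 kg/h.
Recycle n7 = (1−0.153)×2940.4 = 2490.6 kg/h.

2491 kg/h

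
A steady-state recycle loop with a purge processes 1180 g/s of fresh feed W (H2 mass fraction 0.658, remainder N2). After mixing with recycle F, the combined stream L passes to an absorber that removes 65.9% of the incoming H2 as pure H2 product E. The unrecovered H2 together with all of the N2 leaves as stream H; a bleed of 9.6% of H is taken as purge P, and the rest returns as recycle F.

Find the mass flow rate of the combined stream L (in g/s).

N2 enters only via W and leaves only via the purge: 1180×0.342 = 0.096×(N2 in H), and the absorber passes all N2, so N2 in L = N2 in H = 4203.8 g/s.
H2 in L: m_A = 1180×0.658 + (1−0.096)·(1−0.659)·m_A, so m_A = 776.44/0.6917 = 1122.5 g/s.
L = 1122.5 + 4203.8 = 5326.2 g/s.

5326 g/s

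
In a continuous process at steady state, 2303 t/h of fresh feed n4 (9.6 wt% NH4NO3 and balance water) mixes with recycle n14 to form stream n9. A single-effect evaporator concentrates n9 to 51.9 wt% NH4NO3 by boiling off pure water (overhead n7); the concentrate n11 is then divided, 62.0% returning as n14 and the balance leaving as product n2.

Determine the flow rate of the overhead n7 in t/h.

Overall NH4NO3 balance (none leaves overhead): NH4NO3 in fresh feed = NH4NO3 in product, i.e. 2303×0.096 = (1−0.620)·n11·0.519.
n11 = 221.09/(0.519×0.380) = 1121 t/h.
Recycle n14 = 0.620×1121 = 695.03 t/h.
Combined feed n9 = 2303 + 695.03 = 2998 t/h.
Overhead n7 = n9 − n11 = 2998 − 1121 = 1877 t/h.

1877 t/h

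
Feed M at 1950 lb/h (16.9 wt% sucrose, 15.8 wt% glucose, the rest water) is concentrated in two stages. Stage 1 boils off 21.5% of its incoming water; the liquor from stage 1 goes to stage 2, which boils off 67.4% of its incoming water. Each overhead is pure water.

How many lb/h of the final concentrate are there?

water in feed = 1950×0.673 = 1312.4 lb/h.
After stage 1: water left = (1−0.215)×1312.4 = 1030.2; stream total = 1667.8 lb/h.
After stage 2: water left = (1−0.674)×1030.2 = 335.84; final concentrate = 973.49 lb/h.

973.5 lb/h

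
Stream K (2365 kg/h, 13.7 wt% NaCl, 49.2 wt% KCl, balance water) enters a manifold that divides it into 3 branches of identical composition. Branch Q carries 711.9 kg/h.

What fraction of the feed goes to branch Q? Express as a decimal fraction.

Fraction to Q = 711.9/2365 = 0.3010.

0.301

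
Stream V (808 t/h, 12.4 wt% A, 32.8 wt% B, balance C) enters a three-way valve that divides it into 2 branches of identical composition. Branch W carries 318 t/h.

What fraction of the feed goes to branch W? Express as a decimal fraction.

Fraction to W = 318/808 = 0.3936.

0.394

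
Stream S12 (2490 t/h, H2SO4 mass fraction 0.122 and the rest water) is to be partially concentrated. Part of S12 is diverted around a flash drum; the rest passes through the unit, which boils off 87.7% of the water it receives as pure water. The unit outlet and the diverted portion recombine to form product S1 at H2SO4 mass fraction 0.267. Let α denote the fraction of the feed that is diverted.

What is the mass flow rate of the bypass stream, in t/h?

733.8 t/h

All 2490×0.122 = 303.78 t/h of H2SO4 reaches S1, so S1 = 303.78/0.267 = 1137.8 t/h and vapour = 1352.2 t/h.
The evaporator receives (1−α)·2490 of feed at 0.878 water and removes 0.877 of that water:
0.877×0.878×(1−α)×2490 = 1352.2
(1−α) = 1352.2/1917.3 = 0.7053;  α = 0.2947.
Bypass flow = 0.2947×2490 = 733.85 t/h.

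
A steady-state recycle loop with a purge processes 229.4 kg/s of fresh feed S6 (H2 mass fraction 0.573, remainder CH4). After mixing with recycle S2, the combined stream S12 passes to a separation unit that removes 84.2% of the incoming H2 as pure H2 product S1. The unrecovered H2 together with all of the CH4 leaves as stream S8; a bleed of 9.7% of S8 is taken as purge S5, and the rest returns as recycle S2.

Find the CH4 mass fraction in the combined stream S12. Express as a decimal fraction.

CH4 enters only via S6 and leaves only via the purge: 229.4×0.427 = 0.097×(CH4 in S8), and the separation unit passes all CH4, so CH4 in S12 = CH4 in S8 = 1009.8 kg/s.
H2 in S12: m_A = 229.4×0.573 + (1−0.097)·(1−0.842)·m_A, so m_A = 131.45/0.8573 = 153.32 kg/s.
S12 = 153.32 + 1009.8 = 1163.2 kg/s.
CH4 fraction in S12 = 1009.8/1163.2 = 0.868.

0.868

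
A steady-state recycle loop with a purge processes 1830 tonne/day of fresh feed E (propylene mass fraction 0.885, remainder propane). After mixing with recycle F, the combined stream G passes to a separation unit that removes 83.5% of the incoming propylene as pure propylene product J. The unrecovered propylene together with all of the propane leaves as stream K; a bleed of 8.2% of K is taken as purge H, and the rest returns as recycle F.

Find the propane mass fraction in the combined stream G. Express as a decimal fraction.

0.573

propane enters only via E and leaves only via the purge: 1830×0.115 = 0.082×(propane in K), and the separation unit passes all propane, so propane in G = propane in K = 2566.5 tonne/day.
propylene in G: m_A = 1830×0.885 + (1−0.082)·(1−0.835)·m_A, so m_A = 1619.5/0.8485 = 1908.7 tonne/day.
G = 1908.7 + 2566.5 = 4475.1 tonne/day.
propane fraction in G = 2566.5/4475.1 = 0.573.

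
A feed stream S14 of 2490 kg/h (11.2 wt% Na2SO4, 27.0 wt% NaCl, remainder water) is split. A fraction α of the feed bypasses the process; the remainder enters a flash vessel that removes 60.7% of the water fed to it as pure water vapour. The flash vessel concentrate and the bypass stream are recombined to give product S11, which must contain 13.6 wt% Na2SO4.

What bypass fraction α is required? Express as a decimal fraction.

All 2490×0.112 = 278.88 kg/h of Na2SO4 reaches S11, so S11 = 278.88/0.136 = 2050.6 kg/h and vapour = 439.41 kg/h.
The evaporator receives (1−α)·2490 of feed at 0.618 water and removes 0.607 of that water:
0.607×0.618×(1−α)×2490 = 439.41
(1−α) = 439.41/934.06 = 0.4704;  α = 0.5296.

0.530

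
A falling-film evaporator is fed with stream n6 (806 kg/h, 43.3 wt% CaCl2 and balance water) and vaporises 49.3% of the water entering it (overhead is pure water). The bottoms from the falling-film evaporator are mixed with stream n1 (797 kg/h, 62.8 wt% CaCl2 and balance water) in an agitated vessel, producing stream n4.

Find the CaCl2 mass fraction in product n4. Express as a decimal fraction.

Vapour removed = 0.493×0.567×806 = 225.3 kg/h; concentrate = 580.7 kg/h.
CaCl2 reaching the mixer = 349 (from concentrate) + 797×0.628 = 849.51 kg/h.
Product flow = 580.7 + 797 = 1377.7 kg/h; CaCl2 fraction = 0.6166.

0.6166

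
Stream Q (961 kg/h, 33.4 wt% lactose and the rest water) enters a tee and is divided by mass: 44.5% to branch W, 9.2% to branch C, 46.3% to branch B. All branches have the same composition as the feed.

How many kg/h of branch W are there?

Branch W flow = 0.445×961 = 427.64 kg/h.

427.6 kg/h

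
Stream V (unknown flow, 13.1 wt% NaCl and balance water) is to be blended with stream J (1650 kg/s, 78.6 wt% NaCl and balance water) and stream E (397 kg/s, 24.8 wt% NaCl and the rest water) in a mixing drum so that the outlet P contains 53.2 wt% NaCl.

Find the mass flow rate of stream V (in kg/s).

764 kg/s

Let V be the unknown flow. Total out = 2047 + V.
NaCl balance: 1395.4 + 0.131·V = 0.532·(2047 + V)
(0.131 − 0.532)·V = 0.532×2047 − 1395.4 = -306.35
V = -306.35 / -0.401 = 763.97 kg/s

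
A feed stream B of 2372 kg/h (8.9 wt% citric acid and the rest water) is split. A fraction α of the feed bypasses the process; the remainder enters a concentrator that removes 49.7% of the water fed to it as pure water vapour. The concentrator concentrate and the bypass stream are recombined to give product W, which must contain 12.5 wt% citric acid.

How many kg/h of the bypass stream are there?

All 2372×0.089 = 211.11 kg/h of citric acid reaches W, so W = 211.11/0.125 = 1688.9 kg/h and vapour = 683.14 kg/h.
The evaporator receives (1−α)·2372 of feed at 0.911 water and removes 0.497 of that water:
0.497×0.911×(1−α)×2372 = 683.14
(1−α) = 683.14/1074 = 0.6361;  α = 0.3639.
Bypass flow = 0.3639×2372 = 863.2 kg/h.

863.2 kg/h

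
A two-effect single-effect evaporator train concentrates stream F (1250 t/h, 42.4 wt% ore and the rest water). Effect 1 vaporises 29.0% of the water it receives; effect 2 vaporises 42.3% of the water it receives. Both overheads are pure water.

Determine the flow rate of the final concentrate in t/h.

water in feed = 1250×0.576 = 720 t/h.
After stage 1: water left = (1−0.290)×720 = 511.2; stream total = 1041.2 t/h.
After stage 2: water left = (1−0.423)×511.2 = 294.96; final concentrate = 824.96 t/h.

825 t/h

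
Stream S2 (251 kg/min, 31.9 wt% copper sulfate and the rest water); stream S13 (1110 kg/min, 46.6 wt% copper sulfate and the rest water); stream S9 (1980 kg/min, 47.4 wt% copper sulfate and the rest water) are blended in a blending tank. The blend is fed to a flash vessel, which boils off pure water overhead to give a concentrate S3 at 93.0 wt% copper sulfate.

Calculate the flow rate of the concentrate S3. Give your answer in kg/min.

copper sulfate entering = 251×0.319 + 1110×0.466 + 1980×0.474 = 1535.8 kg/min.
All copper sulfate reports to S3, so S3 = 1535.8/0.930 = 1651.5 kg/min.

1651 kg/min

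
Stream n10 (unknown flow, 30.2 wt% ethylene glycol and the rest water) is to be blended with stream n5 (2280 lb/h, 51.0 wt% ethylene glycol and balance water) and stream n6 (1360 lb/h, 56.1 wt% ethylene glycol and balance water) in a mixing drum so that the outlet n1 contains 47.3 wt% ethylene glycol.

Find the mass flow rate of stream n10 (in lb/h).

Let n10 be the unknown flow. Total out = 3640 + n10.
ethylene glycol balance: 1925.8 + 0.302·n10 = 0.473·(3640 + n10)
(0.302 − 0.473)·n10 = 0.473×3640 − 1925.8 = -204.04
n10 = -204.04 / -0.171 = 1193.2 lb/h

1193 lb/h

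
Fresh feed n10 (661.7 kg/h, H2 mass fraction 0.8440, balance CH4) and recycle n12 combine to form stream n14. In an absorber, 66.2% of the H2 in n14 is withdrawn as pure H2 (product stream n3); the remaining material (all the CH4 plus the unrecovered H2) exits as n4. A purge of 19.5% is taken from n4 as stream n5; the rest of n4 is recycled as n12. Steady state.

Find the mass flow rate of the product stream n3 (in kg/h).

H2 in n14: m_A = 661.7×0.844 + (1−0.195)·(1−0.662)·m_A, so m_A = 558.47/0.7279 = 767.23 kg/h.
Product n3 = 0.662×767.23 = 507.91 kg/h.

507.9 kg/h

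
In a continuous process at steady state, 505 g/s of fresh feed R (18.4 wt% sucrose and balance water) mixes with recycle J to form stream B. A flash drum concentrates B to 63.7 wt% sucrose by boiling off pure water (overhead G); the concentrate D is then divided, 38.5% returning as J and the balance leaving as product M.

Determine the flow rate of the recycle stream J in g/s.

Overall sucrose balance (none leaves overhead): sucrose in fresh feed = sucrose in product, i.e. 505×0.184 = (1−0.385)·D·0.637.
D = 92.92/(0.637×0.615) = 237.19 g/s.
Recycle J = 0.385×237.19 = 91.318 g/s.

91.32 g/s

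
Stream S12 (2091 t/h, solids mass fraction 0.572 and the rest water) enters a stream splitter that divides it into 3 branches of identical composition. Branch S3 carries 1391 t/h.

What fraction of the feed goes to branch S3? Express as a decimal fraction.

0.665

Fraction to S3 = 1391/2091 = 0.6652.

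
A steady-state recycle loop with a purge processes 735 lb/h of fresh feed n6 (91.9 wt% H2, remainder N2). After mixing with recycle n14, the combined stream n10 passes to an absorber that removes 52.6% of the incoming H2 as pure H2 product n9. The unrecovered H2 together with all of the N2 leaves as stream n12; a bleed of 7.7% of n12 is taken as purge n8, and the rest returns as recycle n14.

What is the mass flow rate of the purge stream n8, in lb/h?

N2 enters only via n6 and leaves only via the purge: 735×0.081 = 0.077×(N2 in n12), and the absorber passes all N2, so N2 in n10 = N2 in n12 = 773.18 lb/h.
H2 in n10: m_A = 735×0.919 + (1−0.077)·(1−0.526)·m_A, so m_A = 675.47/0.5625 = 1200.8 lb/h.
n12 = (1−0.526)×1200.8 + 773.18 = 1342.4 lb/h.
Purge n8 = 0.077×1342.4 = 103.36 lb/h.

103.4 lb/h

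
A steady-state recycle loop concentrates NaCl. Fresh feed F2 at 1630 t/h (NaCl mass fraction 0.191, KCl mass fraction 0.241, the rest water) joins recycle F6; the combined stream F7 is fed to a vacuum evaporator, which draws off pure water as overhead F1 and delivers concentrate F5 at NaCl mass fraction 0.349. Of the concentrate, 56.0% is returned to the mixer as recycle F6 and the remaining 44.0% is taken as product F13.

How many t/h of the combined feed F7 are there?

2765 t/h

Overall NaCl balance (none leaves overhead): NaCl in fresh feed = NaCl in product, i.e. 1630×0.191 = (1−0.560)·F5·0.349.
F5 = 311.33/(0.349×0.440) = 2027.4 t/h.
Recycle F6 = 0.560×2027.4 = 1135.4 t/h.
Combined feed F7 = 1630 + 1135.4 = 2765.4 t/h.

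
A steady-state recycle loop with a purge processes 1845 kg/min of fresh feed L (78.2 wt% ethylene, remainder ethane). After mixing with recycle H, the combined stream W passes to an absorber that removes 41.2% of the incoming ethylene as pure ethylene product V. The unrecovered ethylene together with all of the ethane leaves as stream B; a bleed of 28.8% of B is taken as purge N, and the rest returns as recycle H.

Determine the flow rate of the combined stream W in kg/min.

3878 kg/min

ethane enters only via L and leaves only via the purge: 1845×0.218 = 0.288×(ethane in B), and the absorber passes all ethane, so ethane in W = ethane in B = 1396.6 kg/min.
ethylene in W: m_A = 1845×0.782 + (1−0.288)·(1−0.412)·m_A, so m_A = 1442.8/0.5813 = 2481.8 kg/min.
W = 2481.8 + 1396.6 = 3878.4 kg/min.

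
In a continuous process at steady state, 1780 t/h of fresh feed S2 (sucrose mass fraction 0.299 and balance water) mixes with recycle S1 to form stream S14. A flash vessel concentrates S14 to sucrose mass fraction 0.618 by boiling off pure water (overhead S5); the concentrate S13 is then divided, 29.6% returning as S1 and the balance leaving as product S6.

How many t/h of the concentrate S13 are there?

Overall sucrose balance (none leaves overhead): sucrose in fresh feed = sucrose in product, i.e. 1780×0.299 = (1−0.296)·S13·0.618.
S13 = 532.22/(0.618×0.704) = 1223.3 t/h.

1223 t/h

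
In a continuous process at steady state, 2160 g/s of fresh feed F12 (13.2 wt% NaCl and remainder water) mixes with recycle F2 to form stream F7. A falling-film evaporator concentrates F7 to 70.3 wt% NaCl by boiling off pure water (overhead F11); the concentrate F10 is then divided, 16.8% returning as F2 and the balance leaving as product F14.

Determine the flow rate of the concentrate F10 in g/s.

487.5 g/s

Overall NaCl balance (none leaves overhead): NaCl in fresh feed = NaCl in product, i.e. 2160×0.132 = (1−0.168)·F10·0.703.
F10 = 285.12/(0.703×0.832) = 487.47 g/s.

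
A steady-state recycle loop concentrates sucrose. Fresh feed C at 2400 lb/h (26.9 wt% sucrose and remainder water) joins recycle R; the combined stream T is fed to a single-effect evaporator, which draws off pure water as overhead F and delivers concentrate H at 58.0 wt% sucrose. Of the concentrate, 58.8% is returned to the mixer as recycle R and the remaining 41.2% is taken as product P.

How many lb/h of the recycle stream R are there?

Overall sucrose balance (none leaves overhead): sucrose in fresh feed = sucrose in product, i.e. 2400×0.269 = (1−0.588)·H·0.580.
H = 645.6/(0.580×0.412) = 2701.7 lb/h.
Recycle R = 0.588×2701.7 = 1588.6 lb/h.

1589 lb/h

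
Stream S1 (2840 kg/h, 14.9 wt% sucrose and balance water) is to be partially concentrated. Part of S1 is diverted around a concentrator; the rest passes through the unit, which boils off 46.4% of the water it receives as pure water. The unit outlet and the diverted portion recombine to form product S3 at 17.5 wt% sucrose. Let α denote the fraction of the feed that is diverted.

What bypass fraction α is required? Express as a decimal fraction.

0.624

All 2840×0.149 = 423.16 kg/h of sucrose reaches S3, so S3 = 423.16/0.175 = 2418.1 kg/h and vapour = 421.94 kg/h.
The evaporator receives (1−α)·2840 of feed at 0.851 water and removes 0.464 of that water:
0.464×0.851×(1−α)×2840 = 421.94
(1−α) = 421.94/1121.4 = 0.3763;  α = 0.6237.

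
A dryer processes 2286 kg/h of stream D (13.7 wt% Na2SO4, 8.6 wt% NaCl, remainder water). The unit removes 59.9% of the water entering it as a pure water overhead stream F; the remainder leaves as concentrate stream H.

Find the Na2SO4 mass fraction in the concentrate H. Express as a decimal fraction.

0.256

Na2SO4 is not removed: 2286×0.137 = 313.18 kg/h of Na2SO4 enters H.
water entering = 2286×0.777 = 1776.2 kg/h; overhead removed = 0.599×1776.2 = 1064 kg/h.
Concentrate = 2286 − 1064 = 1222 kg/h.
Mass fraction = 313.18/1222 = 0.256.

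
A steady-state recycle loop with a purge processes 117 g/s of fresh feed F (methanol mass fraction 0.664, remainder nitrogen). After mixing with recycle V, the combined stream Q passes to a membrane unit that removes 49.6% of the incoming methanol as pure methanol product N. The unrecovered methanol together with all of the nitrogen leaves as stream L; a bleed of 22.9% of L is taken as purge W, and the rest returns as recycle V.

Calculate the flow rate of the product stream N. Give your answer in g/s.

methanol in Q: m_A = 117×0.664 + (1−0.229)·(1−0.496)·m_A, so m_A = 77.688/0.6114 = 127.06 g/s.
Product N = 0.496×127.06 = 63.023 g/s.

63.02 g/s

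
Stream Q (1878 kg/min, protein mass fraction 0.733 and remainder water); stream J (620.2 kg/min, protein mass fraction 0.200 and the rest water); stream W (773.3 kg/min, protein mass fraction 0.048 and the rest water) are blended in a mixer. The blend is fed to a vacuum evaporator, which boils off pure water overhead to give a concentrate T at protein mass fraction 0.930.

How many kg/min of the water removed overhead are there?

1618 kg/min

protein entering = 1878×0.733 + 620.2×0.200 + 773.3×0.048 = 1537.7 kg/min.
All protein reports to T, so T = 1537.7/0.930 = 1653.5 kg/min.
Total feed = 3271.5 kg/min; overhead = 3271.5 − 1653.5 = 1618 kg/min.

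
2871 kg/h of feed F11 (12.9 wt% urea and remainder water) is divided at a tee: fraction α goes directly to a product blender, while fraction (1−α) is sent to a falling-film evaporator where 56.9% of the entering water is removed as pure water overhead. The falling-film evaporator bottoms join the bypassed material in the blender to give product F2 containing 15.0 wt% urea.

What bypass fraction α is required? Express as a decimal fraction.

All 2871×0.129 = 370.36 kg/h of urea reaches F2, so F2 = 370.36/0.150 = 2469.1 kg/h and vapour = 401.94 kg/h.
The evaporator receives (1−α)·2871 of feed at 0.871 water and removes 0.569 of that water:
0.569×0.871×(1−α)×2871 = 401.94
(1−α) = 401.94/1422.9 = 0.2825;  α = 0.7175.

0.718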